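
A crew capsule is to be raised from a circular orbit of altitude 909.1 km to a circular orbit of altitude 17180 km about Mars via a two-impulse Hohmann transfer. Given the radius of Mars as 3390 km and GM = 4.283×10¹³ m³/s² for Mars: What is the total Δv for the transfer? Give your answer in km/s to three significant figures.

r₁ = 3390 + 909.1 = 4299.1 km = 4.2991×10⁶ m.
r₂ = 3390 + 17180 = 20570 km = 2.0570×10⁷ m.
Transfer ellipse a_t = (r₁ + r₂)/2 = 1.243×10⁷ m.
At r₁: circular v_c1 = √(μ/r₁) = 3156 m/s; transfer-periapsis v_p = √[μ(2/r₁ − 1/a_t)] = 4060 m/s.
Δv₁ = v_p − v_c1 = 903.3 m/s.
At r₂: circular v_c2 = √(μ/r₂) = 1443 m/s; transfer-apoapsis v_a = √[μ(2/r₂ − 1/a_t)] = 848.5 m/s.
Δv₂ = v_c2 − v_a = 594.5 m/s.
Total Δv = Δv₁ + Δv₂ = 1498 m/s = 1.498 km/s.

Δv_total ≈ 1.50 km/s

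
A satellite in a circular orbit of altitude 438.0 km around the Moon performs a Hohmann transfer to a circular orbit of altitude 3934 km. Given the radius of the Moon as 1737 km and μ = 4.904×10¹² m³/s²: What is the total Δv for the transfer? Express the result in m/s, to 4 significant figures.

r₁ = 1737 + 438.0 = 2175.0 km = 2.1750×10⁶ m.
r₂ = 1737 + 3934 = 5671.0 km = 5.6710×10⁶ m.
Transfer ellipse a_t = (r₁ + r₂)/2 = 3.923×10⁶ m.
At r₁: circular v_c1 = √(μ/r₁) = 1502 m/s; transfer-perilune v_p = √[μ(2/r₁ − 1/a_t)] = 1805 m/s.
Δv₁ = v_p − v_c1 = 303.8 m/s.
At r₂: circular v_c2 = √(μ/r₂) = 929.9 m/s; transfer-apolune v_a = √[μ(2/r₂ − 1/a_t)] = 692.4 m/s.
Δv₂ = v_c2 − v_a = 237.5 m/s.
Total Δv = Δv₁ + Δv₂ = 541.3 m/s.

Δv_total ≈ 541.3 m/s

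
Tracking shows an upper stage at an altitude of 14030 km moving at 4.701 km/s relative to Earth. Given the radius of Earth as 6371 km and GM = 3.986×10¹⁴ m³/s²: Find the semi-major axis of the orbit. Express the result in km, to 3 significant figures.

r = 6371 + 14030 = 20401 km = 2.040×10⁷ m.
Specific orbital energy ε = v²/2 − μ/r = (4701)²/2 − 3.986×10¹⁴/2.040×10⁷ = -8.489×10⁶ J/kg.
Since ε = −μ/(2a), a = −μ/(2ε) = 2.348×10⁷ m = 23479 km.

a ≈ 23500 km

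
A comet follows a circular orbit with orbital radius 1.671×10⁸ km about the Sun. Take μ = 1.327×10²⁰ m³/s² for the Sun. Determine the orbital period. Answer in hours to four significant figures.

r = 1.671×10⁸ km = 1.671×10¹¹ m.
Kepler's third law: T = 2π√(r³/μ) = 2π√((1.671×10¹¹)³ / 1.327×10²⁰).
r³/μ = 3.516×10¹³ s², so T = 2π × 5.930×10⁶ = 3.726×10⁷ s.
Converting: 3.726×10⁷ s ÷ 3600 = 10350 hours.

T ≈ 10350 hours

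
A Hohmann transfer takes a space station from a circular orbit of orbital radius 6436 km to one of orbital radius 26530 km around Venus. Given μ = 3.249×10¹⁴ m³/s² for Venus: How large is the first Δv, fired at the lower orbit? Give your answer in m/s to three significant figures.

r₁ = 6436 km = 6.436×10⁶ m.
r₂ = 26530 km = 2.653×10⁷ m.
Transfer ellipse a_t = (r₁ + r₂)/2 = 1.648×10⁷ m.
At r₁: circular v_c1 = √(μ/r₁) = 7105 m/s; transfer-periapsis v_p = √[μ(2/r₁ − 1/a_t)] = 9014 m/s.
Δv₁ = v_p − v_c1 = 1909 m/s.

Δv ≈ 1910 m/s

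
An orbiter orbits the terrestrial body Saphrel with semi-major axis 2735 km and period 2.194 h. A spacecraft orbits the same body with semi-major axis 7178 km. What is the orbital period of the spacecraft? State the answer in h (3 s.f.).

T₂ ≈ 9.33 h

Kepler's third law: T² ∝ a³, so T₂ = T₁ (a₂/a₁)^(3/2).
a₂/a₁ = 2.624, (a₂/a₁)^(3/2) = 4.252.
T₂ = 2.194 × 4.252 = 9.328 h.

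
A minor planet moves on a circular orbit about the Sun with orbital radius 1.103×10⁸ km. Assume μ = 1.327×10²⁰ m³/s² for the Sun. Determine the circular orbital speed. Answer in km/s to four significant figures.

v ≈ 34.69 km/s

r = 1.103×10⁸ km = 1.103×10¹¹ m.
For a circular orbit v = √(μ/r) = √(1.327×10²⁰ / 1.103×10¹¹) = √(1.203×10⁹) = 34690 m/s.
That is 34.69 km/s.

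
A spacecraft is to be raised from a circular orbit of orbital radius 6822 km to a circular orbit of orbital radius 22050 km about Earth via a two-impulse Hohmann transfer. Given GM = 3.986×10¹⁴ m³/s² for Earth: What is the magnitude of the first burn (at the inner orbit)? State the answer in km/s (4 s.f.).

Δv ≈ 1.803 km/s

r₁ = 6822 km = 6.822×10⁶ m.
r₂ = 22050 km = 2.205×10⁷ m.
Transfer ellipse a_t = (r₁ + r₂)/2 = 1.444×10⁷ m.
At r₁: circular v_c1 = √(μ/r₁) = 7644 m/s; transfer-perigee v_p = √[μ(2/r₁ − 1/a_t)] = 9447 m/s.
Δv₁ = v_p − v_c1 = 1803 m/s.
= 1.803 km/s.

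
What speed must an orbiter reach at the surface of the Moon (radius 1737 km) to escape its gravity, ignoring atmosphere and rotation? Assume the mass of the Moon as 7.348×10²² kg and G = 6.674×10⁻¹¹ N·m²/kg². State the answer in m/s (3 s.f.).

μ = GM = 6.674×10⁻¹¹ × 7.348×10²² = 4.904×10¹² m³/s².
r = R = 1.737×10⁶ m.
Escape speed v_esc = √(2μ/r) = √(2 × 4.904×10¹² / 1.737×10⁶) = √(5.647×10⁶) = 2376 m/s.

v_esc ≈ 2380 m/s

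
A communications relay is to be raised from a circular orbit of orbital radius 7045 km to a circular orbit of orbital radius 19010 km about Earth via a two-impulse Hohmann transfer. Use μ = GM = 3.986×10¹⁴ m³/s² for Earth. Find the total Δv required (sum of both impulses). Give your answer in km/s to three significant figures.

Δv_total ≈ 2.78 km/s

r₁ = 7045 km = 7.045×10⁶ m.
r₂ = 19010 km = 1.901×10⁷ m.
Transfer ellipse a_t = (r₁ + r₂)/2 = 1.303×10⁷ m.
At r₁: circular v_c1 = √(μ/r₁) = 7522 m/s; transfer-perigee v_p = √[μ(2/r₁ − 1/a_t)] = 9086 m/s.
Δv₁ = v_p − v_c1 = 1564 m/s.
At r₂: circular v_c2 = √(μ/r₂) = 4579 m/s; transfer-apogee v_a = √[μ(2/r₂ − 1/a_t)] = 3367 m/s.
Δv₂ = v_c2 − v_a = 1212 m/s.
Total Δv = Δv₁ + Δv₂ = 2776 m/s = 2.776 km/s.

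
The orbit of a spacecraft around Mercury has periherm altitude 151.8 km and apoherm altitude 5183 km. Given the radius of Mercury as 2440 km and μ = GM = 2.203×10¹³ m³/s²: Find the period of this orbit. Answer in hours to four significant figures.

r_p = 2440 + 151.8 = 2591.8 km = 2.5918×10⁶ m.
r_a = 2440 + 5183 = 7623.0 km = 7.6230×10⁶ m.
Semi-major axis a = (r_p + r_a)/2 = (2591.8 + 7623.0)/2 = 5107.4 km = 5.107×10⁶ m.
By Kepler's third law T = 2π√(a³/μ) = 2π × 2.459×10³ = 1.545×10⁴ s.
= 4.292 hours.

T ≈ 4.292 hours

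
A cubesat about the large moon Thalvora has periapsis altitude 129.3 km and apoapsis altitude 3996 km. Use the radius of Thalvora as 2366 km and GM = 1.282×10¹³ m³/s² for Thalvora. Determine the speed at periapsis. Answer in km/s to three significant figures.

v ≈ 2.72 km/s

r_p = 2366 + 129.3 = 2495.3 km = 2.4953×10⁶ m.
r_a = 2366 + 3996 = 6362.0 km = 6.3620×10⁶ m.
Semi-major axis a = (r_p + r_a)/2 = 4428.6 km = 4.429×10⁶ m.
Vis-viva: v² = μ(2/r − 1/a) = 1.282×10¹³ × (8.015×10⁻⁷ − 2.258×10⁻⁷) = 7.381×10⁶ m²/s².
v = 2717 m/s = 2.717 km/s.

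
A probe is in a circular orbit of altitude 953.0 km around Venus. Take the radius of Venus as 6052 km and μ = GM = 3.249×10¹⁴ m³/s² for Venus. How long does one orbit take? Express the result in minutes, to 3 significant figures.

T ≈ 108 minutes

r = 6052 + 953.0 = 7005.0 km = 7.0050×10⁶ m.
Kepler's third law: T = 2π√(r³/μ) = 2π√((7.005×10⁶)³ / 3.249×10¹⁴).
r³/μ = 1.058×10⁶ s², so T = 2π × 1.029×10³ = 6.463×10³ s.
Converting: 6.463×10³ s ÷ 60.00 = 107.7 minutes.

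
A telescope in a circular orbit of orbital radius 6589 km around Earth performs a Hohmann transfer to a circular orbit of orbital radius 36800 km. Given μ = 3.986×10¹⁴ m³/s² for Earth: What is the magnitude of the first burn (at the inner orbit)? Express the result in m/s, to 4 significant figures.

Δv ≈ 2352 m/s

r₁ = 6589 km = 6.589×10⁶ m.
r₂ = 36800 km = 3.680×10⁷ m.
Transfer ellipse a_t = (r₁ + r₂)/2 = 2.169×10⁷ m.
At r₁: circular v_c1 = √(μ/r₁) = 7778 m/s; transfer-perigee v_p = √[μ(2/r₁ − 1/a_t)] = 10130 m/s.
Δv₁ = v_p − v_c1 = 2352 m/s.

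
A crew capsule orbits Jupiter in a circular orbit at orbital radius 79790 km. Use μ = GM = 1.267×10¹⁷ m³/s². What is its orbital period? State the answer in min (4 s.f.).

r = 79790 km = 7.979×10⁷ m.
Kepler's third law: T = 2π√(r³/μ) = 2π√((7.979×10⁷)³ / 1.267×10¹⁷).
r³/μ = 4.009×10⁶ s², so T = 2π × 2.002×10³ = 1.258×10⁴ s.
Converting: 1.258×10⁴ s ÷ 60.00 = 209.7 min.

T ≈ 209.7 min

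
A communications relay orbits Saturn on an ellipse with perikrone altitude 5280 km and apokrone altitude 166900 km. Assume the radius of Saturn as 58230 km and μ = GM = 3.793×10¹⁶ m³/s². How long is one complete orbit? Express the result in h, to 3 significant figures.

T ≈ 15.5 h

r_p = 58230 + 5280 = 63510 km = 6.3510×10⁷ m.
r_a = 58230 + 166900 = 225130 km = 2.2513×10⁸ m.
Semi-major axis a = (r_p + r_a)/2 = (63510 + 2.2513×10⁵)/2 = 1.4432×10⁵ km = 1.443×10⁸ m.
By Kepler's third law T = 2π√(a³/μ) = 2π × 8.902×10³ = 5.593×10⁴ s.
= 15.54 h.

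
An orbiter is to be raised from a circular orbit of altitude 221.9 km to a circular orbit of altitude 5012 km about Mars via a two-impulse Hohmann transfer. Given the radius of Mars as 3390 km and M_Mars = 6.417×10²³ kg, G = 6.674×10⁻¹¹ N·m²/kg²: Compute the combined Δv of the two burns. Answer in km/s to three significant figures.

μ = GM = 6.674×10⁻¹¹ × 6.417×10²³ = 4.283×10¹³ m³/s².
r₁ = 3390 + 221.9 = 3611.9 km = 3.6119×10⁶ m.
r₂ = 3390 + 5012 = 8402.0 km = 8.4020×10⁶ m.
Transfer ellipse a_t = (r₁ + r₂)/2 = 6.007×10⁶ m.
At r₁: circular v_c1 = √(μ/r₁) = 3443 m/s; transfer-periapsis v_p = √[μ(2/r₁ − 1/a_t)] = 4072 m/s.
Δv₁ = v_p − v_c1 = 629.0 m/s.
At r₂: circular v_c2 = √(μ/r₂) = 2258 m/s; transfer-apoapsis v_a = √[μ(2/r₂ − 1/a_t)] = 1751 m/s.
Δv₂ = v_c2 − v_a = 507.0 m/s.
Total Δv = Δv₁ + Δv₂ = 1136 m/s = 1.136 km/s.

Δv_total ≈ 1.14 km/s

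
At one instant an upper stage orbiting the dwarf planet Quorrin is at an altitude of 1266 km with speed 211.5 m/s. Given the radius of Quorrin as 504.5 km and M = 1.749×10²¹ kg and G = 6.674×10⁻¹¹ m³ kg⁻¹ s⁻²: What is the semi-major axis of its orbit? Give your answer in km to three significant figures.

μ = GM = 6.674×10⁻¹¹ × 1.749×10²¹ = 1.167×10¹¹ m³/s².
r = 504.5 + 1266 = 1770.5 km = 1.770×10⁶ m.
Specific orbital energy ε = v²/2 − μ/r = (211.5)²/2 − 1.167×10¹¹/1.770×10⁶ = -4.356×10⁴ J/kg.
Since ε = −μ/(2a), a = −μ/(2ε) = 1.340×10⁶ m = 1339.8 km.

a ≈ 1340 km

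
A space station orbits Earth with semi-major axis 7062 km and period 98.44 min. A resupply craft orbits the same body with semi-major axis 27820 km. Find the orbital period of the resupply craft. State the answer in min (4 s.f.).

T₂ ≈ 769.7 min

Kepler's third law: T² ∝ a³, so T₂ = T₁ (a₂/a₁)^(3/2).
a₂/a₁ = 3.939, (a₂/a₁)^(3/2) = 7.819.
T₂ = 98.44 × 7.819 = 769.7 min.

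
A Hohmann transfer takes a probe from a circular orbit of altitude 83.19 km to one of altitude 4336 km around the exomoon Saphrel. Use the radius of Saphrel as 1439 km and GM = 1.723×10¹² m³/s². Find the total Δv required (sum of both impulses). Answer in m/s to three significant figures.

Δv_total ≈ 468 m/s

r₁ = 1439 + 83.19 = 1522.2 km = 1.5222×10⁶ m.
r₂ = 1439 + 4336 = 5775.0 km = 5.7750×10⁶ m.
Transfer ellipse a_t = (r₁ + r₂)/2 = 3.649×10⁶ m.
At r₁: circular v_c1 = √(μ/r₁) = 1064 m/s; transfer-periapsis v_p = √[μ(2/r₁ − 1/a_t)] = 1339 m/s.
Δv₁ = v_p − v_c1 = 274.6 m/s.
At r₂: circular v_c2 = √(μ/r₂) = 546.2 m/s; transfer-apoapsis v_a = √[μ(2/r₂ − 1/a_t)] = 352.8 m/s.
Δv₂ = v_c2 − v_a = 193.4 m/s.
Total Δv = Δv₁ + Δv₂ = 468.0 m/s.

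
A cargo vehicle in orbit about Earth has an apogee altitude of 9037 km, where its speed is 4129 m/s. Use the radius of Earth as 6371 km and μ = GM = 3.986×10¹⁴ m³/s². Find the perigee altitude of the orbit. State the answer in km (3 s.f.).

perigee altitude ≈ 1200 km

r_a = 6371 + 9037 = 15408 km = 1.541×10⁷ m.
Specific energy ε = v²/2 − μ/r = -1.735×10⁷ J/kg, so a = −μ/(2ε) = 1.149×10⁷ m.
The apsides satisfy r_p + r_a = 2a, so the perigee radius is 2a − r_a = 7.572×10⁶ m = 7572.2 km.
Perigee altitude = 7572.2 − 6371 = 1201.2 km.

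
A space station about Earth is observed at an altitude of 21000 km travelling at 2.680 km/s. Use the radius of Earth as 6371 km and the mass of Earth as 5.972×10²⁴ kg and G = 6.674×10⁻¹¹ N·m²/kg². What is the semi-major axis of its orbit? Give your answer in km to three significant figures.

a ≈ 18200 km

μ = GM = 6.674×10⁻¹¹ × 5.972×10²⁴ = 3.986×10¹⁴ m³/s².
r = 6371 + 21000 = 27371 km = 2.737×10⁷ m.
Vis-viva rearranged: 1/a = 2/r − v²/μ = 7.307×10⁻⁸ − 1.802×10⁻⁸ = 5.505×10⁻⁸ m⁻¹.
a = 1.817×10⁷ m = 18165 km.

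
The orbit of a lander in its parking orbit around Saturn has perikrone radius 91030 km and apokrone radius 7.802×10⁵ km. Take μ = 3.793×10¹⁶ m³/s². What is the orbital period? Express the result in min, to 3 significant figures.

T ≈ 4890 min

Semi-major axis a = (r_p + r_a)/2 = (91030 + 7.8020×10⁵)/2 = 4.3562×10⁵ km = 4.356×10⁸ m.
By Kepler's third law T = 2π√(a³/μ) = 2π × 4.668×10⁴ = 2.933×10⁵ s.
= 4889 min.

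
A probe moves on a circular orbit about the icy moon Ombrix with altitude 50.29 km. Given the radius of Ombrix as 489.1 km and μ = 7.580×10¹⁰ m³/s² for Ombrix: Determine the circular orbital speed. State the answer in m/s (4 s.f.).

r = 489.1 + 50.29 = 539.39 km = 5.3939×10⁵ m.
For a circular orbit v = √(μ/r) = √(7.580×10¹⁰ / 5.394×10⁵) = √(1.405×10⁵) = 374.9 m/s.

v ≈ 374.9 m/s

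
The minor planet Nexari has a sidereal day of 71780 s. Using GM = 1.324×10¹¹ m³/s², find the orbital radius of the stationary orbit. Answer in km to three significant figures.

r_sync ≈ 2590 km

A synchronous orbit has period T, so by Kepler's third law a = (μT²/4π²)^(1/3).
μT²/4π² = 1.324×10¹¹ × (7.178×10⁴)² / 39.48 = 1.728×10¹⁹ m³.
a = 2.585×10⁶ m = 2585.3 km.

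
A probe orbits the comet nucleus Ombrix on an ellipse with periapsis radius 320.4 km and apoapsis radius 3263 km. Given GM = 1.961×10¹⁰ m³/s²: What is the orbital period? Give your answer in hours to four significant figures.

Semi-major axis a = (r_p + r_a)/2 = (320.40 + 3263.0)/2 = 1791.7 km = 1.792×10⁶ m.
By Kepler's third law T = 2π√(a³/μ) = 2π × 1.713×10⁴ = 1.076×10⁵ s.
= 29.89 hours.

T ≈ 29.89 hours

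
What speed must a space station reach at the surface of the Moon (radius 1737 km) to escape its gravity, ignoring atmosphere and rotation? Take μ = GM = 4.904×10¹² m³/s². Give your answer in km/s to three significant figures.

v_esc ≈ 2.38 km/s

r = R = 1.737×10⁶ m.
Escape speed v_esc = √(2μ/r) = √(2 × 4.904×10¹² / 1.737×10⁶) = √(5.647×10⁶) = 2376 m/s.
= 2.376 km/s.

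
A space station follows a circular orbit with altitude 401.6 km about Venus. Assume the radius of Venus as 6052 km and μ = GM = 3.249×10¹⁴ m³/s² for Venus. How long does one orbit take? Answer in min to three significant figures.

T ≈ 95.2 min

r = 6052 + 401.6 = 6453.6 km = 6.4536×10⁶ m.
Kepler's third law: T = 2π√(r³/μ) = 2π√((6.454×10⁶)³ / 3.249×10¹⁴).
r³/μ = 8.273×10⁵ s², so T = 2π × 9.096×10² = 5.715×10³ s.
Converting: 5.715×10³ s ÷ 60.00 = 95.25 min.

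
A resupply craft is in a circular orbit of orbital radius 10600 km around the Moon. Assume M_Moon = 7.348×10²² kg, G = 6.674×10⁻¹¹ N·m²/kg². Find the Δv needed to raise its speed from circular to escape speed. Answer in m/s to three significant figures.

Δv ≈ 282 m/s

μ = GM = 6.674×10⁻¹¹ × 7.348×10²² = 4.904×10¹² m³/s².
r = 10600 km = 1.060×10⁷ m.
Circular speed v_c = √(μ/r) = 680.2 m/s.
Escape speed v_esc = √(2μ/r) = √2 × v_c = 961.9 m/s.
Δv = v_esc − v_c = 281.7 m/s.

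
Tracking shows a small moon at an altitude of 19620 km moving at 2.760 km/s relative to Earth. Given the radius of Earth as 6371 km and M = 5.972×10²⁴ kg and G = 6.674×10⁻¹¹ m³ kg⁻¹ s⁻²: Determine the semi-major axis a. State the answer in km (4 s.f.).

a ≈ 17290 km

μ = GM = 6.674×10⁻¹¹ × 5.972×10²⁴ = 3.986×10¹⁴ m³/s².
r = 6371 + 19620 = 25991 km = 2.599×10⁷ m.
Vis-viva rearranged: 1/a = 2/r − v²/μ = 7.695×10⁻⁸ − 1.911×10⁻⁸ = 5.784×10⁻⁸ m⁻¹.
a = 1.729×10⁷ m = 17290 km.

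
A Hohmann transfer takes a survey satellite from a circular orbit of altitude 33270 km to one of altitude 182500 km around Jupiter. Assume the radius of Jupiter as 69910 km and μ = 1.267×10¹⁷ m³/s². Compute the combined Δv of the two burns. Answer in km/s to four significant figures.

Δv_total ≈ 12.05 km/s

r₁ = 69910 + 33270 = 103180 km = 1.0318×10⁸ m.
r₂ = 69910 + 182500 = 252410 km = 2.5241×10⁸ m.
Transfer ellipse a_t = (r₁ + r₂)/2 = 1.778×10⁸ m.
At r₁: circular v_c1 = √(μ/r₁) = 35040 m/s; transfer-perijove v_p = √[μ(2/r₁ − 1/a_t)] = 41750 m/s.
Δv₁ = v_p − v_c1 = 6711 m/s.
At r₂: circular v_c2 = √(μ/r₂) = 22400 m/s; transfer-apojove v_a = √[μ(2/r₂ − 1/a_t)] = 17070 m/s.
Δv₂ = v_c2 − v_a = 5337 m/s.
Total Δv = Δv₁ + Δv₂ = 12050 m/s = 12.05 km/s.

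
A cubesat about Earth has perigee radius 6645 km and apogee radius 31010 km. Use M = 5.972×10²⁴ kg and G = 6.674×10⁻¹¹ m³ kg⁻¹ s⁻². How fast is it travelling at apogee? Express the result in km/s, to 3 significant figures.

μ = GM = 6.674×10⁻¹¹ × 5.972×10²⁴ = 3.986×10¹⁴ m³/s².
Semi-major axis a = (r_p + r_a)/2 = 18828 km = 1.883×10⁷ m.
Vis-viva: v² = μ(2/r − 1/a) = 3.986×10¹⁴ × (6.450×10⁻⁸ − 5.311×10⁻⁸) = 4.536×10⁶ m²/s².
v = 2130 m/s = 2.130 km/s.

v ≈ 2.13 km/s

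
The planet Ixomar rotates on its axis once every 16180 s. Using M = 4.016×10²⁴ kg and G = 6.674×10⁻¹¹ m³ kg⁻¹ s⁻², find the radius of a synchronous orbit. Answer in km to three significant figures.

μ = GM = 6.674×10⁻¹¹ × 4.016×10²⁴ = 2.680×10¹⁴ m³/s².
A synchronous orbit has period T, so by Kepler's third law a = (μT²/4π²)^(1/3).
μT²/4π² = 2.680×10¹⁴ × (1.618×10⁴)² / 39.48 = 1.777×10²¹ m³.
a = 1.211×10⁷ m = 12113 km.

r_sync ≈ 12100 km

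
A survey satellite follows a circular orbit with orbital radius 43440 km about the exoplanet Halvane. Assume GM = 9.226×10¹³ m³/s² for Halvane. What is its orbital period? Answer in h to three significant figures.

r = 43440 km = 4.344×10⁷ m.
Kepler's third law: T = 2π√(r³/μ) = 2π√((4.344×10⁷)³ / 9.226×10¹³).
r³/μ = 8.885×10⁸ s², so T = 2π × 2.981×10⁴ = 1.873×10⁵ s.
Converting: 1.873×10⁵ s ÷ 3600 = 52.02 h.

T ≈ 52.0 h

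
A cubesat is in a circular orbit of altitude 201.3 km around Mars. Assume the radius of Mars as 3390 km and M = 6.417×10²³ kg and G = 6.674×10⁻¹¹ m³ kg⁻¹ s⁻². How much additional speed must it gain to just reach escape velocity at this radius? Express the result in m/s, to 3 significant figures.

Δv ≈ 1430 m/s

μ = GM = 6.674×10⁻¹¹ × 6.417×10²³ = 4.283×10¹³ m³/s².
r = 3390 + 201.3 = 3591.3 km = 3.5913×10⁶ m.
Circular speed v_c = √(μ/r) = 3453 m/s.
Escape speed v_esc = √(2μ/r) = √2 × v_c = 4884 m/s.
Δv = v_esc − v_c = 1430 m/s.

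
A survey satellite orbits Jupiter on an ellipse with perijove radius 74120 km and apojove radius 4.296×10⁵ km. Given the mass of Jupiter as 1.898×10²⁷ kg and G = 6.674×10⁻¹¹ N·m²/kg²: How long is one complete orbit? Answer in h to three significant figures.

μ = GM = 6.674×10⁻¹¹ × 1.898×10²⁷ = 1.267×10¹⁷ m³/s².
Semi-major axis a = (r_p + r_a)/2 = (74120 + 4.2960×10⁵)/2 = 2.5186×10⁵ km = 2.519×10⁸ m.
By Kepler's third law T = 2π√(a³/μ) = 2π × 1.123×10⁴ = 7.056×10⁴ s.
= 19.60 h.

T ≈ 19.6 h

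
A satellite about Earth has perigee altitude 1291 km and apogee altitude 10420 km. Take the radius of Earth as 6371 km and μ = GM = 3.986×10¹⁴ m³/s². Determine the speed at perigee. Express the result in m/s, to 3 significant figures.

r_p = 6371 + 1291 = 7662.0 km = 7.6620×10⁶ m.
r_a = 6371 + 10420 = 16791 km = 1.6791×10⁷ m.
Semi-major axis a = (r_p + r_a)/2 = 12226 km = 1.223×10⁷ m.
Vis-viva: v² = μ(2/r − 1/a) = 3.986×10¹⁴ × (2.610×10⁻⁷ − 8.179×10⁻⁸) = 7.144×10⁷ m²/s².
v = 8452 m/s.

v ≈ 8450 m/s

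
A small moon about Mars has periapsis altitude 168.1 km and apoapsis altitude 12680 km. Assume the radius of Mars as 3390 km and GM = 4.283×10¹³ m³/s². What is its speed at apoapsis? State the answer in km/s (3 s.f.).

r_p = 3390 + 168.1 = 3558.1 km = 3.5581×10⁶ m.
r_a = 3390 + 12680 = 16070 km = 1.6070×10⁷ m.
Semi-major axis a = (r_p + r_a)/2 = 9814.0 km = 9.814×10⁶ m.
Vis-viva: v² = μ(2/r − 1/a) = 4.283×10¹³ × (1.245×10⁻⁷ − 1.019×10⁻⁷) = 9.663×10⁵ m²/s².
v = 983.0 m/s = 0.983 km/s.

v ≈ 0.983 km/s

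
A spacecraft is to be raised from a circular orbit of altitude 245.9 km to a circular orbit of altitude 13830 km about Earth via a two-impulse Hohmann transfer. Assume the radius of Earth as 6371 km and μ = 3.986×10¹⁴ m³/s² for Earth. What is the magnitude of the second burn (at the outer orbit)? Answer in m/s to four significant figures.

Δv ≈ 1322 m/s

r₁ = 6371 + 245.9 = 6616.9 km = 6.6169×10⁶ m.
r₂ = 6371 + 13830 = 20201 km = 2.0201×10⁷ m.
Transfer ellipse a_t = (r₁ + r₂)/2 = 1.341×10⁷ m.
At r₁: circular v_c1 = √(μ/r₁) = 7761 m/s; transfer-perigee v_p = √[μ(2/r₁ − 1/a_t)] = 9526 m/s.
At r₂: circular v_c2 = √(μ/r₂) = 4442 m/s; transfer-apogee v_a = √[μ(2/r₂ − 1/a_t)] = 3120 m/s.
Δv₂ = v_c2 − v_a = 1322 m/s.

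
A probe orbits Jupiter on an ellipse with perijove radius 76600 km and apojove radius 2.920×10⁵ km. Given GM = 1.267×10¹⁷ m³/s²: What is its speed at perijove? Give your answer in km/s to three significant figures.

Semi-major axis a = (r_p + r_a)/2 = 1.8430×10⁵ km = 1.843×10⁸ m.
Vis-viva: v² = μ(2/r − 1/a) = 1.267×10¹⁷ × (2.611×10⁻⁸ − 5.426×10⁻⁹) = 2.621×10⁹ m²/s².
v = 51190 m/s = 51.19 km/s.

v ≈ 51.2 km/s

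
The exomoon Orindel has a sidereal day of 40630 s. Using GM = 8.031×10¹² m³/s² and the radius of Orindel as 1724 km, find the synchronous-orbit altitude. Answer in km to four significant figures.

h_sync ≈ 5227 km

A synchronous orbit has period T, so by Kepler's third law a = (μT²/4π²)^(1/3).
μT²/4π² = 8.031×10¹² × (4.063×10⁴)² / 39.48 = 3.358×10²⁰ m³.
a = 6.951×10⁶ m = 6950.8 km.
Altitude h = a − R = 6950.8 − 1724 = 5226.8 km.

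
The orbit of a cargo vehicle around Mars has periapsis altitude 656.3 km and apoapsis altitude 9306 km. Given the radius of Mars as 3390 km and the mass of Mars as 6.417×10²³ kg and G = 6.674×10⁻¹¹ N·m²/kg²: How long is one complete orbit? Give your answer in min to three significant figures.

T ≈ 388 min

μ = GM = 6.674×10⁻¹¹ × 6.417×10²³ = 4.283×10¹³ m³/s².
r_p = 3390 + 656.3 = 4046.3 km = 4.0463×10⁶ m.
r_a = 3390 + 9306 = 12696 km = 1.2696×10⁷ m.
Semi-major axis a = (r_p + r_a)/2 = (4046.3 + 12696)/2 = 8371.1 km = 8.371×10⁶ m.
By Kepler's third law T = 2π√(a³/μ) = 2π × 3.701×10³ = 2.325×10⁴ s.
= 387.6 min.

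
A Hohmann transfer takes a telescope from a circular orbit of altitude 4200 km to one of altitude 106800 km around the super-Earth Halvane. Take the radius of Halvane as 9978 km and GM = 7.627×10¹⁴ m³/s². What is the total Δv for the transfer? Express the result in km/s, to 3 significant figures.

r₁ = 9978 + 4200 = 14178 km = 1.4178×10⁷ m.
r₂ = 9978 + 106800 = 116780 km = 1.1678×10⁸ m.
Transfer ellipse a_t = (r₁ + r₂)/2 = 6.548×10⁷ m.
At r₁: circular v_c1 = √(μ/r₁) = 7334 m/s; transfer-periapsis v_p = √[μ(2/r₁ − 1/a_t)] = 9795 m/s.
Δv₁ = v_p − v_c1 = 2460 m/s.
At r₂: circular v_c2 = √(μ/r₂) = 2556 m/s; transfer-apoapsis v_a = √[μ(2/r₂ − 1/a_t)] = 1189 m/s.
Δv₂ = v_c2 − v_a = 1366 m/s.
Total Δv = Δv₁ + Δv₂ = 3827 m/s = 3.827 km/s.

Δv_total ≈ 3.83 km/s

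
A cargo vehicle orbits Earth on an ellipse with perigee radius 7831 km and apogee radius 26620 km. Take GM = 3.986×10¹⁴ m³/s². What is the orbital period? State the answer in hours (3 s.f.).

Semi-major axis a = (r_p + r_a)/2 = (7831.0 + 26620)/2 = 17226 km = 1.723×10⁷ m.
By Kepler's third law T = 2π√(a³/μ) = 2π × 3.581×10³ = 2.250×10⁴ s.
= 6.250 hours.

T ≈ 6.25 hours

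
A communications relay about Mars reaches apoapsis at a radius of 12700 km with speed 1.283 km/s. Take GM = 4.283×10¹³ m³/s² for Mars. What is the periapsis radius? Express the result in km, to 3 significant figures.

periapsis radius ≈ 4100 km

r_a = 1.270×10⁷ m.
Specific energy ε = v²/2 − μ/r = -2.549×10⁶ J/kg, so a = −μ/(2ε) = 8.400×10⁶ m.
The apsides satisfy r_p + r_a = 2a, so the periapsis radius is 2a − r_a = 4.100×10⁶ m = 4100.1 km.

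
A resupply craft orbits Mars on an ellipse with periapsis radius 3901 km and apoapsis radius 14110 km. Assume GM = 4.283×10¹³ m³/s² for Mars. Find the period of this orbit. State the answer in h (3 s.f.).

Semi-major axis a = (r_p + r_a)/2 = (3901.0 + 14110)/2 = 9005.5 km = 9.006×10⁶ m.
By Kepler's third law T = 2π√(a³/μ) = 2π × 4.129×10³ = 2.595×10⁴ s.
= 7.207 h.

T ≈ 7.21 h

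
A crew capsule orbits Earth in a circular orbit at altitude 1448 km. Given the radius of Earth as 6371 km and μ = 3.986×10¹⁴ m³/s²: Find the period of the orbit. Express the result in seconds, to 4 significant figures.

T ≈ 6881 seconds

r = 6371 + 1448 = 7819.0 km = 7.8190×10⁶ m.
Kepler's third law: T = 2π√(r³/μ) = 2π√((7.819×10⁶)³ / 3.986×10¹⁴).
r³/μ = 1.199×10⁶ s², so T = 2π × 1.095×10³ = 6.881×10³ s.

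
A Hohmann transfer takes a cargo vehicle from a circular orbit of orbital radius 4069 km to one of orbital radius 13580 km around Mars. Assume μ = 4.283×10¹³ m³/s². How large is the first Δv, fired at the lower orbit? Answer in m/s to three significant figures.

Δv ≈ 780 m/s

r₁ = 4069 km = 4.069×10⁶ m.
r₂ = 13580 km = 1.358×10⁷ m.
Transfer ellipse a_t = (r₁ + r₂)/2 = 8.824×10⁶ m.
At r₁: circular v_c1 = √(μ/r₁) = 3244 m/s; transfer-periapsis v_p = √[μ(2/r₁ − 1/a_t)] = 4025 m/s.
Δv₁ = v_p − v_c1 = 780.3 m/s.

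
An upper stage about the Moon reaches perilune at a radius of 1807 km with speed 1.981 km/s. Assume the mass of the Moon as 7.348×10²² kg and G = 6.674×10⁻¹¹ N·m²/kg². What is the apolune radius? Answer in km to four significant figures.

apolune radius ≈ 4717 km

μ = GM = 6.674×10⁻¹¹ × 7.348×10²² = 4.904×10¹² m³/s².
r_p = 1.807×10⁶ m.
Specific energy ε = v²/2 − μ/r = -7.517×10⁵ J/kg, so a = −μ/(2ε) = 3.262×10⁶ m.
The apsides satisfy r_p + r_a = 2a, so the apolune radius is 2a − r_p = 4.717×10⁶ m = 4716.6 km.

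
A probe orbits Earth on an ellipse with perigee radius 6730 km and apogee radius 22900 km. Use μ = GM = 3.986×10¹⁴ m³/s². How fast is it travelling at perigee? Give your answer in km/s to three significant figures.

v ≈ 9.57 km/s

Semi-major axis a = (r_p + r_a)/2 = 14815 km = 1.482×10⁷ m.
Vis-viva: v² = μ(2/r − 1/a) = 3.986×10¹⁴ × (2.972×10⁻⁷ − 6.750×10⁻⁸) = 9.155×10⁷ m²/s².
v = 9568 m/s = 9.568 km/s.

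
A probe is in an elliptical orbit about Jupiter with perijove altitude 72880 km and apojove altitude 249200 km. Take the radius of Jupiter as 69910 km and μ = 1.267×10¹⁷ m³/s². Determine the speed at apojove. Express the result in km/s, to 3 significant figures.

v ≈ 15.7 km/s

r_p = 69910 + 72880 = 142790 km = 1.4279×10⁸ m.
r_a = 69910 + 249200 = 319110 km = 3.1911×10⁸ m.
Semi-major axis a = (r_p + r_a)/2 = 2.3095×10⁵ km = 2.310×10⁸ m.
Vis-viva: v² = μ(2/r − 1/a) = 1.267×10¹⁷ × (6.267×10⁻⁹ − 4.330×10⁻⁹) = 2.455×10⁸ m²/s².
v = 15670 m/s = 15.67 km/s.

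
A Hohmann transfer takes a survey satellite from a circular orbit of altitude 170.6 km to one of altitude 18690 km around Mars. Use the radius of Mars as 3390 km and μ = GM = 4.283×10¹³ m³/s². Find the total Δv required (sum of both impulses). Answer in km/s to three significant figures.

r₁ = 3390 + 170.6 = 3560.6 km = 3.5606×10⁶ m.
r₂ = 3390 + 18690 = 22080 km = 2.2080×10⁷ m.
Transfer ellipse a_t = (r₁ + r₂)/2 = 1.282×10⁷ m.
At r₁: circular v_c1 = √(μ/r₁) = 3468 m/s; transfer-periapsis v_p = √[μ(2/r₁ − 1/a_t)] = 4552 m/s.
Δv₁ = v_p − v_c1 = 1083 m/s.
At r₂: circular v_c2 = √(μ/r₂) = 1393 m/s; transfer-apoapsis v_a = √[μ(2/r₂ − 1/a_t)] = 734.0 m/s.
Δv₂ = v_c2 − v_a = 658.8 m/s.
Total Δv = Δv₁ + Δv₂ = 1742 m/s = 1.742 km/s.

Δv_total ≈ 1.74 km/s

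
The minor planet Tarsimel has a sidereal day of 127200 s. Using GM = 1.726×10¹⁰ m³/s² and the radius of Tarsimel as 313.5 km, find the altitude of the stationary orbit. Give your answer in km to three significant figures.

A synchronous orbit has period T, so by Kepler's third law a = (μT²/4π²)^(1/3).
μT²/4π² = 1.726×10¹⁰ × (1.272×10⁵)² / 39.48 = 7.074×10¹⁸ m³.
a = 1.920×10⁶ m = 1919.6 km.
Altitude h = a − R = 1919.6 − 313.5 = 1606.1 km.

h_sync ≈ 1610 km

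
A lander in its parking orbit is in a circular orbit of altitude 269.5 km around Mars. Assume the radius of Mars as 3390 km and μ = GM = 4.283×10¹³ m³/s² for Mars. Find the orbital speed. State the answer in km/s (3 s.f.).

v ≈ 3.42 km/s

r = 3390 + 269.5 = 3659.5 km = 3.6595×10⁶ m.
For a circular orbit v = √(μ/r) = √(4.283×10¹³ / 3.660×10⁶) = √(1.170×10⁷) = 3421 m/s.
That is 3.421 km/s.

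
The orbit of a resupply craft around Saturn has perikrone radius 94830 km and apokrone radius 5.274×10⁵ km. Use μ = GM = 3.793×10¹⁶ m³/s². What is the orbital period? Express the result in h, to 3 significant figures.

T ≈ 49.2 h

Semi-major axis a = (r_p + r_a)/2 = (94830 + 5.2740×10⁵)/2 = 3.1112×10⁵ km = 3.111×10⁸ m.
By Kepler's third law T = 2π√(a³/μ) = 2π × 2.818×10⁴ = 1.770×10⁵ s.
= 49.18 h.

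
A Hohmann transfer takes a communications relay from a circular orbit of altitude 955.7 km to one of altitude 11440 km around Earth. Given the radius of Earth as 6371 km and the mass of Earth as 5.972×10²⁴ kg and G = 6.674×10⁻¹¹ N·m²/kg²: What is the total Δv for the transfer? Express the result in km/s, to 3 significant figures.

Δv_total ≈ 2.52 km/s

μ = GM = 6.674×10⁻¹¹ × 5.972×10²⁴ = 3.986×10¹⁴ m³/s².
r₁ = 6371 + 955.7 = 7326.7 km = 7.3267×10⁶ m.
r₂ = 6371 + 11440 = 17811 km = 1.7811×10⁷ m.
Transfer ellipse a_t = (r₁ + r₂)/2 = 1.257×10⁷ m.
At r₁: circular v_c1 = √(μ/r₁) = 7376 m/s; transfer-perigee v_p = √[μ(2/r₁ − 1/a_t)] = 8780 m/s.
Δv₁ = v_p − v_c1 = 1404 m/s.
At r₂: circular v_c2 = √(μ/r₂) = 4731 m/s; transfer-apogee v_a = √[μ(2/r₂ − 1/a_t)] = 3612 m/s.
Δv₂ = v_c2 − v_a = 1119 m/s.
Total Δv = Δv₁ + Δv₂ = 2523 m/s = 2.523 km/s.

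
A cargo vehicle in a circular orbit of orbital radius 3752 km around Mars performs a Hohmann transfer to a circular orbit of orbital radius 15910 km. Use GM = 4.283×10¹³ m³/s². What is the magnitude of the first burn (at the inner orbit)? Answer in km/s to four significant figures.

Δv ≈ 0.9195 km/s

r₁ = 3752 km = 3.752×10⁶ m.
r₂ = 15910 km = 1.591×10⁷ m.
Transfer ellipse a_t = (r₁ + r₂)/2 = 9.831×10⁶ m.
At r₁: circular v_c1 = √(μ/r₁) = 3379 m/s; transfer-periapsis v_p = √[μ(2/r₁ − 1/a_t)] = 4298 m/s.
Δv₁ = v_p − v_c1 = 919.5 m/s.
= 0.9195 km/s.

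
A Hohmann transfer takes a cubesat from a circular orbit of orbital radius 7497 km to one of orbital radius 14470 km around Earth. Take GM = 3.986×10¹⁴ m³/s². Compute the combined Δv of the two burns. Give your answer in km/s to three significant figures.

Δv_total ≈ 1.99 km/s

r₁ = 7497 km = 7.497×10⁶ m.
r₂ = 14470 km = 1.447×10⁷ m.
Transfer ellipse a_t = (r₁ + r₂)/2 = 1.098×10⁷ m.
At r₁: circular v_c1 = √(μ/r₁) = 7292 m/s; transfer-perigee v_p = √[μ(2/r₁ − 1/a_t)] = 8369 m/s.
Δv₁ = v_p − v_c1 = 1078 m/s.
At r₂: circular v_c2 = √(μ/r₂) = 5248 m/s; transfer-apogee v_a = √[μ(2/r₂ − 1/a_t)] = 4336 m/s.
Δv₂ = v_c2 − v_a = 912.3 m/s.
Total Δv = Δv₁ + Δv₂ = 1990 m/s = 1.990 km/s.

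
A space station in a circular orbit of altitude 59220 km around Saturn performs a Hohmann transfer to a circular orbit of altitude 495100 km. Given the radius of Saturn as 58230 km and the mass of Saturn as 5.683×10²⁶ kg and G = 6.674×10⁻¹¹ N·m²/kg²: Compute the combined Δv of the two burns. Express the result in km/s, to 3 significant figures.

Δv_total ≈ 8.49 km/s

μ = GM = 6.674×10⁻¹¹ × 5.683×10²⁶ = 3.793×10¹⁶ m³/s².
r₁ = 58230 + 59220 = 117450 km = 1.1745×10⁸ m.
r₂ = 58230 + 495100 = 553330 km = 5.5333×10⁸ m.
Transfer ellipse a_t = (r₁ + r₂)/2 = 3.354×10⁸ m.
At r₁: circular v_c1 = √(μ/r₁) = 17970 m/s; transfer-perikrone v_p = √[μ(2/r₁ − 1/a_t)] = 23080 m/s.
Δv₁ = v_p − v_c1 = 5112 m/s.
At r₂: circular v_c2 = √(μ/r₂) = 8279 m/s; transfer-apokrone v_a = √[μ(2/r₂ − 1/a_t)] = 4899 m/s.
Δv₂ = v_c2 − v_a = 3380 m/s.
Total Δv = Δv₁ + Δv₂ = 8491 m/s = 8.491 km/s.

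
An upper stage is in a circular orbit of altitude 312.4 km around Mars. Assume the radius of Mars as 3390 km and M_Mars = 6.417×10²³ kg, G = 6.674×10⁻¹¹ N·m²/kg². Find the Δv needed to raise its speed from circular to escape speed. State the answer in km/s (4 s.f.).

μ = GM = 6.674×10⁻¹¹ × 6.417×10²³ = 4.283×10¹³ m³/s².
r = 3390 + 312.4 = 3702.4 km = 3.7024×10⁶ m.
Circular speed v_c = √(μ/r) = 3401 m/s.
Escape speed v_esc = √(2μ/r) = √2 × v_c = 4810 m/s.
Δv = v_esc − v_c = 1409 m/s = 1.409 km/s.

Δv ≈ 1.409 km/s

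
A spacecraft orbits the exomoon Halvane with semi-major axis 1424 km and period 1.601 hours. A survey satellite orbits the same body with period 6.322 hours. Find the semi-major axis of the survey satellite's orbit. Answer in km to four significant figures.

a₂ ≈ 3558 km

Kepler's third law: a³ ∝ T², so a₂ = a₁ (T₂/T₁)^(2/3).
T₂/T₁ = 3.949, (T₂/T₁)^(2/3) = 2.498.
a₂ = 1424 × 2.498 = 3558 km.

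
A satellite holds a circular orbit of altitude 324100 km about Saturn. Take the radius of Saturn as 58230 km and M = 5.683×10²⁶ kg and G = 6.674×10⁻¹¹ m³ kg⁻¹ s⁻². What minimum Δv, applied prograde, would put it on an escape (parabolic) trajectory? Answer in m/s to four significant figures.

μ = GM = 6.674×10⁻¹¹ × 5.683×10²⁶ = 3.793×10¹⁶ m³/s².
r = 58230 + 324100 = 382330 km = 3.8233×10⁸ m.
Circular speed v_c = √(μ/r) = 9960 m/s.
Escape speed v_esc = √(2μ/r) = √2 × v_c = 14090 m/s.
Δv = v_esc − v_c = 4126 m/s.

Δv ≈ 4126 m/s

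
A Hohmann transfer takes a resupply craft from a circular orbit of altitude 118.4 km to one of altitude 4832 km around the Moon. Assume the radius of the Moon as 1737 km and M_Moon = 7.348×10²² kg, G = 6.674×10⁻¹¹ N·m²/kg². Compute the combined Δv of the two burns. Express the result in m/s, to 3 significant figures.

Δv_total ≈ 695 m/s

μ = GM = 6.674×10⁻¹¹ × 7.348×10²² = 4.904×10¹² m³/s².
r₁ = 1737 + 118.4 = 1855.4 km = 1.8554×10⁶ m.
r₂ = 1737 + 4832 = 6569.0 km = 6.5690×10⁶ m.
Transfer ellipse a_t = (r₁ + r₂)/2 = 4.212×10⁶ m.
At r₁: circular v_c1 = √(μ/r₁) = 1626 m/s; transfer-perilune v_p = √[μ(2/r₁ − 1/a_t)] = 2030 m/s.
Δv₁ = v_p − v_c1 = 404.5 m/s.
At r₂: circular v_c2 = √(μ/r₂) = 864.0 m/s; transfer-apolune v_a = √[μ(2/r₂ − 1/a_t)] = 573.4 m/s.
Δv₂ = v_c2 − v_a = 290.6 m/s.
Total Δv = Δv₁ + Δv₂ = 695.1 m/s.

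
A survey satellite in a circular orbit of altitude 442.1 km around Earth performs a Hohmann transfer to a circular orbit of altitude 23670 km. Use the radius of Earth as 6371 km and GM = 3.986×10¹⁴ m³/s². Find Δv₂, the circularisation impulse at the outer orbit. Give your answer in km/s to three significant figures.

Δv ≈ 1.43 km/s

r₁ = 6371 + 442.1 = 6813.1 km = 6.8131×10⁶ m.
r₂ = 6371 + 23670 = 30041 km = 3.0041×10⁷ m.
Transfer ellipse a_t = (r₁ + r₂)/2 = 1.843×10⁷ m.
At r₁: circular v_c1 = √(μ/r₁) = 7649 m/s; transfer-perigee v_p = √[μ(2/r₁ − 1/a_t)] = 9766 m/s.
At r₂: circular v_c2 = √(μ/r₂) = 3643 m/s; transfer-apogee v_a = √[μ(2/r₂ − 1/a_t)] = 2215 m/s.
Δv₂ = v_c2 − v_a = 1428 m/s.
= 1.428 km/s.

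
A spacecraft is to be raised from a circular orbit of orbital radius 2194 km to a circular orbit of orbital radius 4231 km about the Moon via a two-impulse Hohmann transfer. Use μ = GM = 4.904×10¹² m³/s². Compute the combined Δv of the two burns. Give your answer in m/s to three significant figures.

Δv_total ≈ 408 m/s

r₁ = 2194 km = 2.194×10⁶ m.
r₂ = 4231 km = 4.231×10⁶ m.
Transfer ellipse a_t = (r₁ + r₂)/2 = 3.212×10⁶ m.
At r₁: circular v_c1 = √(μ/r₁) = 1495 m/s; transfer-perilune v_p = √[μ(2/r₁ − 1/a_t)] = 1716 m/s.
Δv₁ = v_p − v_c1 = 220.7 m/s.
At r₂: circular v_c2 = √(μ/r₂) = 1077 m/s; transfer-apolune v_a = √[μ(2/r₂ − 1/a_t)] = 889.7 m/s.
Δv₂ = v_c2 − v_a = 186.9 m/s.
Total Δv = Δv₁ + Δv₂ = 407.6 m/s.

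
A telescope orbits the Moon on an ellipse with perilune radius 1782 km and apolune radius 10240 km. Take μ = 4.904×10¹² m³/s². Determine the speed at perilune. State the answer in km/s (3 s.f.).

v ≈ 2.17 km/s

Semi-major axis a = (r_p + r_a)/2 = 6011.0 km = 6.011×10⁶ m.
Vis-viva: v² = μ(2/r − 1/a) = 4.904×10¹² × (1.122×10⁻⁶ − 1.664×10⁻⁷) = 4.688×10⁶ m²/s².
v = 2165 m/s = 2.165 km/s.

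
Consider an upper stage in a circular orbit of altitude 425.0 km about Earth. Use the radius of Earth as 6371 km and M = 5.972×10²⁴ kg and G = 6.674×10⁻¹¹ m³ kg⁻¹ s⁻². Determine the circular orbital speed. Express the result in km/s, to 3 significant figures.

μ = GM = 6.674×10⁻¹¹ × 5.972×10²⁴ = 3.986×10¹⁴ m³/s².
r = 6371 + 425.0 = 6796.0 km = 6.7960×10⁶ m.
For a circular orbit v = √(μ/r) = √(3.986×10¹⁴ / 6.796×10⁶) = √(5.865×10⁷) = 7658 m/s.
That is 7.658 km/s.

v ≈ 7.66 km/s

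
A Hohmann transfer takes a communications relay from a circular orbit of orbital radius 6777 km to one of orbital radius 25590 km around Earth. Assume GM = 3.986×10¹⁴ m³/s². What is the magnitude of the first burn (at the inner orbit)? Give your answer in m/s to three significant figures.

Δv ≈ 1970 m/s

r₁ = 6777 km = 6.777×10⁶ m.
r₂ = 25590 km = 2.559×10⁷ m.
Transfer ellipse a_t = (r₁ + r₂)/2 = 1.618×10⁷ m.
At r₁: circular v_c1 = √(μ/r₁) = 7669 m/s; transfer-perigee v_p = √[μ(2/r₁ − 1/a_t)] = 9644 m/s.
Δv₁ = v_p − v_c1 = 1975 m/s.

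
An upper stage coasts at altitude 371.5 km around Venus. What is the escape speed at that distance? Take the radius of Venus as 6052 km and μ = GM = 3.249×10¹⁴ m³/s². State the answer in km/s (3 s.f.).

v_esc ≈ 10.1 km/s

r = 6052 + 371.5 = 6423.5 km = 6.4235×10⁶ m.
Escape speed v_esc = √(2μ/r) = √(2 × 3.249×10¹⁴ / 6.424×10⁶) = √(1.012×10⁸) = 10060 m/s.
= 10.06 km/s.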